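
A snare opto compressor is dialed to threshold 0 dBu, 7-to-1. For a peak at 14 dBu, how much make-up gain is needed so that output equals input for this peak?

Overshoot 14 dB → 14/7 = 2 dB after compression, so the compressed level is 0 + 2 = 2 dBu.
Make-up = target − compressed = 14 − 2 = 12 dB.

12 dB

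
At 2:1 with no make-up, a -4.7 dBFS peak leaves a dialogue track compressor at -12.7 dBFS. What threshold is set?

Gain reduction = -4.7 − (-12.7) = 8 dB; output overshoot = GR / (R − 1) = 8 / 1 = 8 dB.
Threshold = output − output overshoot = -12.7 − 8 = -20.7 dBFS.

-20.7 dBFS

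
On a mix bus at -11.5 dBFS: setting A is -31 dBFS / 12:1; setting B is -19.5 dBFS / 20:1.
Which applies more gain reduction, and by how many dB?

A, by 10.275 dB

A: overshoot 19.5 dB → output overshoot 1.625 dB → GR 17.875 dB.
B: overshoot 8 dB → output overshoot 0.4 dB → GR 7.6 dB.
Difference: 10.275 dB in favour of A.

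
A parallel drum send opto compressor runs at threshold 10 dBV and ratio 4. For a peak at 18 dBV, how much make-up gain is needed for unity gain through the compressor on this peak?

6 dB

Without make-up, output = threshold + overshoot/4 = 10 + 2 = 12 dBV.
Gap to target: 6 dB.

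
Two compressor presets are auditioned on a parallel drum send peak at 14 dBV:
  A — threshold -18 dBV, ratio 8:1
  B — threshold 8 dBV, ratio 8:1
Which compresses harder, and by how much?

A: 32 dB over, compressed to 4 dB over, so 28 dB of GR.
B: 6 dB over, compressed to 0.75 dB over, so 5.25 dB of GR.
Difference: 22.75 dB in favour of A.

A, by 22.75 dB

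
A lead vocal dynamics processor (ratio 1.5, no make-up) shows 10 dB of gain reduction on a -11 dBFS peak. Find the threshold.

-41 dBFS

Gain reduction = -11 − (-21) = 10 dB; output overshoot = GR / (R − 1) = 10 / 0.5 = 20 dB.
Threshold = output − output overshoot = -21 − 20 = -41 dBFS.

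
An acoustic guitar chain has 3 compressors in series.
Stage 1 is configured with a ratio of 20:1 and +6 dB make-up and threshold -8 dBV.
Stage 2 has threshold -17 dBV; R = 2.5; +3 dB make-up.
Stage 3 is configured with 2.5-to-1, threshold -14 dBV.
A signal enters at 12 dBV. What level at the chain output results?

Stage 1: 20 dB above -8 dBV, reduced 20:1 to 1 dB above → -7 dBV; +6 dB make-up → -1 dBV.
Stage 2: -1 dBV is 16 dB over -17 dBV; at 2.5:1 that becomes 6.4 dB over, giving -10.6 dBV; +3 dB make-up → -7.6 dBV.
Stage 3: overshoot 6.4 dB → 6.4/2.5 = 2.56 dB → -11.44 dBV.

-11.44 dBV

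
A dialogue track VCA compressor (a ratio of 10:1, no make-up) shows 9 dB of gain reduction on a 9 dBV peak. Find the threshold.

-1 dBV

Let T be the threshold. Output overshoot = (input overshoot)/R, so 0 − T = (9 − T)/10.
10·(0 − T) = 9 − T → 9·T = 0 − 9 = -9.
T = -9/9 = -1 dBV.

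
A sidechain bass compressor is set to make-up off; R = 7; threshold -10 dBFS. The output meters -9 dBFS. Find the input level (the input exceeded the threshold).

The compressed level sits -9 − (-10) = 1 dB over threshold.
Input overshoot = R × output overshoot = 7 dB → input = -10 + 7 = -3 dBFS.

-3 dBFS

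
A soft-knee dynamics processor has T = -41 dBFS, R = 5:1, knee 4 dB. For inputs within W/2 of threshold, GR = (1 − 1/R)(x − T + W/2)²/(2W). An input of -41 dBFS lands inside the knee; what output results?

-41.4 dBFS

x − T + W/2 = -41 − (-41) + 2 = 2.
GR = (1 − 1/5) × 2² / 8 = 0.8 × 4 / 8 = 0.4 dB.
Output = -41 − 0.4 = -41.4 dBFS.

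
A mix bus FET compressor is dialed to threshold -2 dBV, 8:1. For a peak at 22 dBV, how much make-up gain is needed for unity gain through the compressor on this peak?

Without make-up, output = threshold + overshoot/8 = -2 + 3 = 1 dBV.
Gap to target: 21 dB.

21 dB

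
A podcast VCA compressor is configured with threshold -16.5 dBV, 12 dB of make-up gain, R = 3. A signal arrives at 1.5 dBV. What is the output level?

1.5 dBV sits 18 dB over threshold.
3:1 compression reduces that to 18/3 = 6 dB over.
Output = -16.5 + 6 = -10.5 dBV; make-up adds 12 dB, giving 1.5 dBV.

1.5 dBV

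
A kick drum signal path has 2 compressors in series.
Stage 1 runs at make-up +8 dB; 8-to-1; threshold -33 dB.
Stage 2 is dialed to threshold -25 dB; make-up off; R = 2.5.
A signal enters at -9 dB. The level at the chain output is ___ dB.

Stage 1: overshoot 24 dB → 24/8 = 3 dB → -30 dB; +8 dB make-up → -22 dB.
Stage 2: -22 dB is 3 dB over -25 dB; at 2.5:1 that becomes 1.2 dB over, giving -23.8 dB.

-23.8 dB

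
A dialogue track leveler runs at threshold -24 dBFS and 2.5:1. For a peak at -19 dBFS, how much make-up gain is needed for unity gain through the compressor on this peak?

The peak compresses to -24 + 5/2.5 = -22 dBFS.
To reach -19 dBFS requires -19 − (-22) = 3 dB of make-up.

3 dB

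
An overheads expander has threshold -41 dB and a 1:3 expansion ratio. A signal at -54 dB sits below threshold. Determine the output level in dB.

Below threshold, a 1:3 expander applies gain = (3−1)×(T − x) of attenuation.
(3−1) × 13 = 26 dB, so output = -54 − 26 = -80 dB.

-80 dB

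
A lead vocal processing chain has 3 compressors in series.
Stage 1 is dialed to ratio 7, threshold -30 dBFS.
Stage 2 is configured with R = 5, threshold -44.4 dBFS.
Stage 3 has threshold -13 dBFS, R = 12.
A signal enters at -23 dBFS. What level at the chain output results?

Stage 1: 7 dB above -30 dBFS, reduced 7:1 to 1 dB above → -29 dBFS.
Stage 2: overshoot 15.4 dB → 15.4/5 = 3.08 dB → -41.32 dBFS.
Stage 3: -41.32 dBFS ≤ -13 dBFS, so stage 3 doesn't engage; output -41.32 dBFS.

-41.32 dBFS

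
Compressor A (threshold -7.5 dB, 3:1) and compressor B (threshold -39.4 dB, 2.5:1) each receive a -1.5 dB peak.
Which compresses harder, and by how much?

A: overshoot 6 dB → output overshoot 2 dB → GR 4 dB.
B: overshoot 37.9 dB → output overshoot 15.16 dB → GR 22.74 dB.
B applies 18.74 dB more gain reduction.

B, by 18.74 dB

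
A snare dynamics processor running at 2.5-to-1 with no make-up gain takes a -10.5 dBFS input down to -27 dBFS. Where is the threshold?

Let T be the threshold. Output overshoot = (input overshoot)/R, so -27 − T = (-10.5 − T)/2.5.
2.5·(-27 − T) = -10.5 − T → 1.5·T = -67.5 − (-10.5) = -57.
T = -57/1.5 = -38 dBFS.

-38 dBFS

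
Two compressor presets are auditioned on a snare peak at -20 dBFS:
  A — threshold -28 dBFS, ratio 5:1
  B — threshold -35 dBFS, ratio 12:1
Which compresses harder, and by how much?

B, by 7.35 dB

A: GR = 8 − 8/5 = 6.4 dB.
B: GR = 15 − 15/12 = 13.75 dB.
Difference: 7.35 dB in favour of B.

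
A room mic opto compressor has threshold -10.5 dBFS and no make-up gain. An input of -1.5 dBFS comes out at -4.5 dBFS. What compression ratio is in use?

Input overshoot = -1.5 − (-10.5) = 9 dB; output overshoot = -4.5 − (-10.5) = 6 dB.
Ratio = 9 / 6 = 1.5.

1.5:1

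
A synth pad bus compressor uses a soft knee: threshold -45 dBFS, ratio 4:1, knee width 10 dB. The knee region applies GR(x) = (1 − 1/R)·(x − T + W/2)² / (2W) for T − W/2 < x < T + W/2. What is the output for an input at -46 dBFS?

-46.6 dBFS

x − T + W/2 = -46 − (-45) + 5 = 4.
GR = (1 − 1/4) × 4² / 20 = 0.75 × 16 / 20 = 0.6 dB.
Output = -46 − 0.6 = -46.6 dBFS.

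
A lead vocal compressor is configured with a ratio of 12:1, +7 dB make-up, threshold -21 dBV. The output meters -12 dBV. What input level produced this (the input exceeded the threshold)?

Before make-up, the level was -12 − 7 = -19 dBV.
That's 2 dB above the -21 dBV threshold.
Input overshoot = R × output overshoot = 24 dB → input = -21 + 24 = 3 dBV.

3 dBV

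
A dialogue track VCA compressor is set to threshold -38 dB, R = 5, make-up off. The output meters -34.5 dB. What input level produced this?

That's 3.5 dB above the -38 dB threshold.
Input overshoot = R × output overshoot = 17.5 dB → input = -38 + 17.5 = -20.5 dB.

-20.5 dB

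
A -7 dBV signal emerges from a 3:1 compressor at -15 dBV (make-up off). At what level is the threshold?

Gain reduction = -7 − (-15) = 8 dB; output overshoot = GR / (R − 1) = 8 / 2 = 4 dB.
Threshold = output − output overshoot = -15 − 4 = -19 dBV.

-19 dBV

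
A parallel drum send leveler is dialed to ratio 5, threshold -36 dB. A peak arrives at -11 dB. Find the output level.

-31 dB

-11 dB sits 25 dB over threshold.
At 5:1 the overshoot is divided by 5, leaving 5 dB above threshold.
That puts the output at -31 dB.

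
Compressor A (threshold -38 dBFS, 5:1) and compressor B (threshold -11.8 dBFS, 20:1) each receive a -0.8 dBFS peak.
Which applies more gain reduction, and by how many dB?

A: GR = 37.2 − 37.2/5 = 29.76 dB.
B: GR = 11 − 11/20 = 10.45 dB.
A applies 19.31 dB more gain reduction.

A, by 19.31 dB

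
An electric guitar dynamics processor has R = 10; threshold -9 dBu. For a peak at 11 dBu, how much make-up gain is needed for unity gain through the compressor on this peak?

18 dB

Overshoot 20 dB → 20/10 = 2 dB after compression, so the compressed level is -9 + 2 = -7 dBu.
Make-up = target − compressed = 11 − (-7) = 18 dB.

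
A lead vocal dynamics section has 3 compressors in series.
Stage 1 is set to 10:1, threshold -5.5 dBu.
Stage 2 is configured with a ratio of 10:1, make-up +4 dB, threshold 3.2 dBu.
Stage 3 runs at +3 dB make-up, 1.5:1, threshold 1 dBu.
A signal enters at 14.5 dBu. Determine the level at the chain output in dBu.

3.5 dBu

Stage 1: 20 dB above -5.5 dBu, reduced 10:1 to 2 dB above → -3.5 dBu.
Stage 2: below threshold (-3.5 ≤ 3.2); passes unchanged; make-up brings it to 0.5 dBu.
Stage 3: 0.5 dBu ≤ 1 dBu, so stage 3 doesn't engage; make-up brings it to 3.5 dBu.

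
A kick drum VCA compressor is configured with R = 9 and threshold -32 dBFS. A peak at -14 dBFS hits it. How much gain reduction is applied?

The signal is 18 dB above threshold.
After 9:1 compression the overshoot becomes 18/9 = 2 dB.
GR = overshoot in − overshoot out = 18 − 2 = 16 dB.

16 dB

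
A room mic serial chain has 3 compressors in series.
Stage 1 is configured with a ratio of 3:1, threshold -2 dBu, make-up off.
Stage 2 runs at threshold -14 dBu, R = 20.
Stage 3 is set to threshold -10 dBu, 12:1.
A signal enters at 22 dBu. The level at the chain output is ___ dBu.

Stage 1: 24 dB above -2 dBu, reduced 3:1 to 8 dB above → 6 dBu.
Stage 2: 6 dBu is 20 dB over -14 dBu; at 20:1 that becomes 1 dB over, giving -13 dBu.
Stage 3: below threshold (-13 ≤ -10); passes unchanged; output -13 dBu.

-13 dBu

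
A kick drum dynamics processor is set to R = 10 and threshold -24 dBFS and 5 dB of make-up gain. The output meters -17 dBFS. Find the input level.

Remove make-up: -17 − 5 = -22 dBFS.
That's 2 dB above the -24 dBFS threshold.
Undo the ratio: input overshoot = 2 × 10 = 20 dB, giving input = -4 dBFS.

-4 dBFS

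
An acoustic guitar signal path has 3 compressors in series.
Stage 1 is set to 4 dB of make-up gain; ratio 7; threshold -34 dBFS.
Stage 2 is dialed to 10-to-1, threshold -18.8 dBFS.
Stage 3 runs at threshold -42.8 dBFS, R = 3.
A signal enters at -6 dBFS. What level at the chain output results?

Stage 1: -6 dBFS is 28 dB over -34 dBFS; at 7:1 that becomes 4 dB over, giving -30 dBFS; +4 dB make-up → -26 dBFS.
Stage 2: below threshold (-26 ≤ -18.8); passes unchanged; output -26 dBFS.
Stage 3: -26 dBFS is 16.8 dB over -42.8 dBFS; at 3:1 that becomes 5.6 dB over, giving -37.2 dBFS.

-37.2 dBFS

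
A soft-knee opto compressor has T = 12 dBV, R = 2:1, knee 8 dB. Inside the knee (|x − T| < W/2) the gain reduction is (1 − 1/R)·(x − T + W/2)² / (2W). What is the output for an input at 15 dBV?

13.46875 dBV

x − T + W/2 = 15 − 12 + 4 = 7.
GR = (1 − 1/2) × 7² / 16 = 0.5 × 49 / 16 = 1.53125 dB.
Output = 15 − 1.53125 = 13.46875 dBV.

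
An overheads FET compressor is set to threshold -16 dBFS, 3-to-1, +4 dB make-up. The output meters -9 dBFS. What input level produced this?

-7 dBFS

Before make-up, the level was -9 − 4 = -13 dBFS.
Post-compression overshoot = -13 − (-16) = 3 dB.
Input overshoot = R × output overshoot = 9 dB → input = -16 + 9 = -7 dBFS.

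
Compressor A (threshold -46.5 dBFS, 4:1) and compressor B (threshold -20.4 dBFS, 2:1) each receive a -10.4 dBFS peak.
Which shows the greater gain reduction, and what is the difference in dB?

A: GR = 36.1 − 36.1/4 = 27.075 dB.
B: GR = 10 − 10/2 = 5 dB.
A reduces 22.075 dB more.

A, by 22.075 dB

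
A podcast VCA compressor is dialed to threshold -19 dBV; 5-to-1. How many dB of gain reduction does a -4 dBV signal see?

12 dB

Overshoot = -4 − (-19) = 15 dB.
A 5:1 ratio leaves 3 dB of that excess.
So the signal is attenuated by 15 − 3 = 12 dB.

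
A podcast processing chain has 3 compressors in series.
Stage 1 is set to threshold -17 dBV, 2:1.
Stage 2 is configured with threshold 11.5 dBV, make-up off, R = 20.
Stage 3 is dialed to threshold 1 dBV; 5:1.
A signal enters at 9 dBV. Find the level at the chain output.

Stage 1: 26 dB above -17 dBV, reduced 2:1 to 13 dB above → -4 dBV.
Stage 2: -4 dBV ≤ 11.5 dBV, so stage 2 doesn't engage; output -4 dBV.
Stage 3: -4 dBV is at or below the 1 dBV threshold — no compression; output -4 dBV.

-4 dBV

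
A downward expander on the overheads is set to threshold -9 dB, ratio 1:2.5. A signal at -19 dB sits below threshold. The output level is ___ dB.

-34 dB

The input is 10 dB below the -9 dB threshold.
A 1:2.5 expander multiplies undershoot by 2.5: 10 × 2.5 = 25 dB below threshold.
Output = -9 − 25 = -34 dB.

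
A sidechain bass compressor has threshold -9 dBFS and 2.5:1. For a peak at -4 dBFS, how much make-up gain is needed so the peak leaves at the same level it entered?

3 dB

Overshoot 5 dB → 5/2.5 = 2 dB after compression, so the compressed level is -9 + 2 = -7 dBFS.
Make-up = target − compressed = -4 − (-7) = 3 dB.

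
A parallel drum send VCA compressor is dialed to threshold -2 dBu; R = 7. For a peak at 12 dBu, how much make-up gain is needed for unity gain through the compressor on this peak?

Overshoot 14 dB → 14/7 = 2 dB after compression, so the compressed level is -2 + 2 = 0 dBu.
Make-up = target − compressed = 12 − 0 = 12 dB.

12 dB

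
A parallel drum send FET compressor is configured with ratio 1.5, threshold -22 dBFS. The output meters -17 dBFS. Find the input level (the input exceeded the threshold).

Post-compression overshoot = -17 − (-22) = 5 dB.
Input overshoot = R × output overshoot = 7.5 dB → input = -22 + 7.5 = -14.5 dBFS.

-14.5 dBFS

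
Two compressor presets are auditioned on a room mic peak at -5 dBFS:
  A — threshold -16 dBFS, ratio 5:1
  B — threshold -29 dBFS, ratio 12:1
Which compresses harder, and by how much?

B, by 13.2 dB

A: 11 dB over, compressed to 2.2 dB over, so 8.8 dB of GR.
B: 24 dB over, compressed to 2 dB over, so 22 dB of GR.
B reduces 13.2 dB more.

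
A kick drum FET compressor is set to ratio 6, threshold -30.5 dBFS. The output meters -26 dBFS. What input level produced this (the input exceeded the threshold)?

-3.5 dBFS

The compressed level sits -26 − (-30.5) = 4.5 dB over threshold.
Before 6:1 compression the overshoot was 4.5 × 6 = 27 dB, so input = -30.5 + 27 = -3.5 dBFS.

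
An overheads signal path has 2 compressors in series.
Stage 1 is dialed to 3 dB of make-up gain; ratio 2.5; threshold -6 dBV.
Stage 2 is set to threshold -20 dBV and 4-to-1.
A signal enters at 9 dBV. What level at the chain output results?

-14.25 dBV

Stage 1: 15 dB above -6 dBV, reduced 2.5:1 to 6 dB above → 0 dBV; +3 dB make-up → 3 dBV.
Stage 2: 23 dB above -20 dBV, reduced 4:1 to 5.75 dB above → -14.25 dBV.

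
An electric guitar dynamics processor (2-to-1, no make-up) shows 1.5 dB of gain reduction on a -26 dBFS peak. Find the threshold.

Let T be the threshold. Output overshoot = (input overshoot)/R, so -27.5 − T = (-26 − T)/2.
2·(-27.5 − T) = -26 − T → 1·T = -55 − (-26) = -29.
T = -29/1 = -29 dBFS.

-29 dBFS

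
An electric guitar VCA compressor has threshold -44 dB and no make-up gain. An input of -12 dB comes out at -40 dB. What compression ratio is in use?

Input overshoot = -12 − (-44) = 32 dB; output overshoot = -40 − (-44) = 4 dB.
Ratio = 32 / 4 = 8.

8:1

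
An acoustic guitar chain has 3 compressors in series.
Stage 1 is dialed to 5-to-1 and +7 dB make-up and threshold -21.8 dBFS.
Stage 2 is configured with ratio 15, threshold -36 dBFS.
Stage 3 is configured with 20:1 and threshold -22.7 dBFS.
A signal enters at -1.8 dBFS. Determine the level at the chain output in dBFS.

Stage 1: 20 dB above -21.8 dBFS, reduced 5:1 to 4 dB above → -17.8 dBFS; +7 dB make-up → -10.8 dBFS.
Stage 2: overshoot 25.2 dB → 25.2/15 = 1.68 dB → -34.32 dBFS.
Stage 3: -34.32 dBFS ≤ -22.7 dBFS, so stage 3 doesn't engage; output -34.32 dBFS.

-34.32 dBFS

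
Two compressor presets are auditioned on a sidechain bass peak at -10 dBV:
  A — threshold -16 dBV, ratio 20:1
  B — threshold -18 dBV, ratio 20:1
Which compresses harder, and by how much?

A: GR = 6 − 6/20 = 5.7 dB.
B: GR = 8 − 8/20 = 7.6 dB.
B reduces 1.9 dB more.

B, by 1.9 dB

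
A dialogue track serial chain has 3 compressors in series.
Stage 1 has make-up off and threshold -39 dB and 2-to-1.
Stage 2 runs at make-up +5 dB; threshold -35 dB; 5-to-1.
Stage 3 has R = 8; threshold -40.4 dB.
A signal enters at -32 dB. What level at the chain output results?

Stage 1: 7 dB above -39 dB, reduced 2:1 to 3.5 dB above → -35.5 dB.
Stage 2: below threshold (-35.5 ≤ -35); passes unchanged; make-up brings it to -30.5 dB.
Stage 3: overshoot 9.9 dB → 9.9/8 = 1.2375 dB → -39.1625 dB.

-39.1625 dB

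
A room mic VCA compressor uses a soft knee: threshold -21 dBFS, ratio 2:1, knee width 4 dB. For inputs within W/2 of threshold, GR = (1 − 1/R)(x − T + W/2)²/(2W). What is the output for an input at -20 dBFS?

x − T + W/2 = -20 − (-21) + 2 = 3.
GR = (1 − 1/2) × 3² / 8 = 0.5 × 9 / 8 = 0.5625 dB.
Output = -20 − 0.5625 = -20.5625 dBFS.

-20.5625 dBFS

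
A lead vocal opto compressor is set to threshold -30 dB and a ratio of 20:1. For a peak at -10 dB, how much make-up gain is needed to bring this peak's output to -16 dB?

13 dB

Without make-up, output = threshold + overshoot/20 = -30 + 1 = -29 dB.
Gap to target: 13 dB.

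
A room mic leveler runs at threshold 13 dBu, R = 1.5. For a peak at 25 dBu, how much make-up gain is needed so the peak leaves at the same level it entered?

The peak compresses to 13 + 12/1.5 = 21 dBu.
To reach 25 dBu requires 25 − 21 = 4 dB of make-up.

4 dB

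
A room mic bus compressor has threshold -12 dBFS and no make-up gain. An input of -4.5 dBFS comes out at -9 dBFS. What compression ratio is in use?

Input overshoot = -4.5 − (-12) = 7.5 dB; output overshoot = -9 − (-12) = 3 dB.
Ratio = 7.5 / 3 = 2.5.

2.5:1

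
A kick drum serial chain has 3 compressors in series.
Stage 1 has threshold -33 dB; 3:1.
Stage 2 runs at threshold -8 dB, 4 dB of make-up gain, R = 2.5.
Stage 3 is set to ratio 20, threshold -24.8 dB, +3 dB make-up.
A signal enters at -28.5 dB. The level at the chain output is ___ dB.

Stage 1: overshoot 4.5 dB → 4.5/3 = 1.5 dB → -31.5 dB.
Stage 2: -31.5 dB is at or below the -8 dB threshold — no compression; make-up brings it to -27.5 dB.
Stage 3: -27.5 dB ≤ -24.8 dB, so stage 3 doesn't engage; make-up brings it to -24.5 dB.

-24.5 dB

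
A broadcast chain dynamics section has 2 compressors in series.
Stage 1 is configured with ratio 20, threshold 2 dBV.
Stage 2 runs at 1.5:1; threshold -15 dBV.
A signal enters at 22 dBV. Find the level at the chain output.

-3 dBV

Stage 1: 22 dBV is 20 dB over 2 dBV; at 20:1 that becomes 1 dB over, giving 3 dBV.
Stage 2: overshoot 18 dB → 18/1.5 = 12 dB → -3 dBV.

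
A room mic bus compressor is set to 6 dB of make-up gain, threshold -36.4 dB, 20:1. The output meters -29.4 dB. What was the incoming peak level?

-16.4 dB

Remove make-up: -29.4 − 6 = -35.4 dB.
Post-compression overshoot = -35.4 − (-36.4) = 1 dB.
Before 20:1 compression the overshoot was 1 × 20 = 20 dB, so input = -36.4 + 20 = -16.4 dB.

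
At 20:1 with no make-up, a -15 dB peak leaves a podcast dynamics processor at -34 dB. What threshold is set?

-35 dB

Input is 20 dB above T (since output overshoot × R = input overshoot: (-34 − T)·20 = -15 − T gives T = -35 dB).
Check: -35 + (-15 − (-35))/20 = -35 + 1 = -34 dB. ✓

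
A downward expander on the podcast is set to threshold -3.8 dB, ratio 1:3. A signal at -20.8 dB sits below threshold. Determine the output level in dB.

-54.8 dB

Undershoot = (-3.8) − (-20.8) = 17 dB.
At 1:3, that expands to 51 dB under threshold.
Output = -3.8 − 51 = -54.8 dB.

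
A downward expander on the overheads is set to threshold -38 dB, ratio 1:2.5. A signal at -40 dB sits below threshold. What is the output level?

-43 dB

Undershoot = (-38) − (-40) = 2 dB.
At 1:2.5, that expands to 5 dB under threshold.
Output = -38 − 5 = -43 dB.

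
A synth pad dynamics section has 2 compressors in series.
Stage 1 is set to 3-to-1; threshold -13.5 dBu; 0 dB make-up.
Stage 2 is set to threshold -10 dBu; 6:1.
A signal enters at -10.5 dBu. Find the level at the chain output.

-12.5 dBu

Stage 1: 3 dB above -13.5 dBu, reduced 3:1 to 1 dB above → -12.5 dBu.
Stage 2: -12.5 dBu ≤ -10 dBu, so stage 2 doesn't engage; output -12.5 dBu.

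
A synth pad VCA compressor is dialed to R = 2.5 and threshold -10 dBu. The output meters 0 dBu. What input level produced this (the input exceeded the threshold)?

That's 10 dB above the -10 dBu threshold.
Undo the ratio: input overshoot = 10 × 2.5 = 25 dB, giving input = 15 dBu.

15 dBu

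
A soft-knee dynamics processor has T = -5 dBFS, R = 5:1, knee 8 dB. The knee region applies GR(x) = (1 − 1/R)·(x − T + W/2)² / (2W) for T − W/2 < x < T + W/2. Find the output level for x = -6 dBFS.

x − T + W/2 = -6 − (-5) + 4 = 3.
GR = (1 − 1/5) × 3² / 16 = 0.8 × 9 / 16 = 0.45 dB.
Output = -6 − 0.45 = -6.45 dBFS.

-6.45 dBFS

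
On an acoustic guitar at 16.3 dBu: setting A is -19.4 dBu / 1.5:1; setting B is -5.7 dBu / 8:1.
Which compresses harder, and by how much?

B, by 7.35 dB

A: 35.7 dB over, compressed to 23.8 dB over, so 11.9 dB of GR.
B: 22 dB over, compressed to 2.75 dB over, so 19.25 dB of GR.
B reduces 7.35 dB more.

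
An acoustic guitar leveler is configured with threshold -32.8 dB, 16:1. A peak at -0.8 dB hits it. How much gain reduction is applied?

30 dB

Overshoot = -0.8 − (-32.8) = 32 dB.
A 16:1 ratio leaves 2 dB of that excess.
GR = overshoot in − overshoot out = 32 − 2 = 30 dB.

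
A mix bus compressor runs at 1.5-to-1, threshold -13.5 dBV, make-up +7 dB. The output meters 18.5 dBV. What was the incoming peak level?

24 dBV

Remove make-up: 18.5 − 7 = 11.5 dBV.
The compressed level sits 11.5 − (-13.5) = 25 dB over threshold.
Undo the ratio: input overshoot = 25 × 1.5 = 37.5 dB, giving input = 24 dBV.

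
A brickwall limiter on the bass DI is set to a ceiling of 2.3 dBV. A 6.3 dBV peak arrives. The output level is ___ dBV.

A brickwall limiter is an ∞:1 compressor: any input above the ceiling is clamped to 2.3 dBV.

2.3 dBV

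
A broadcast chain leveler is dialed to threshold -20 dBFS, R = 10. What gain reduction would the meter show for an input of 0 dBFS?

Overshoot = 0 − (-20) = 20 dB.
After 10:1 compression the overshoot becomes 20/10 = 2 dB.
GR = overshoot in − overshoot out = 20 − 2 = 18 dB.

18 dB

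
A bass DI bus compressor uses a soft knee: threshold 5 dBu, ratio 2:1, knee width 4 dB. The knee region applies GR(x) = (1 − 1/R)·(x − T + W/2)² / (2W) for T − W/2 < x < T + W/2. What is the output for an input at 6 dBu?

5.4375 dBu

x − T + W/2 = 6 − 5 + 2 = 3.
GR = (1 − 1/2) × 3² / 8 = 0.5 × 9 / 8 = 0.5625 dB.
Output = 6 − 0.5625 = 5.4375 dBu.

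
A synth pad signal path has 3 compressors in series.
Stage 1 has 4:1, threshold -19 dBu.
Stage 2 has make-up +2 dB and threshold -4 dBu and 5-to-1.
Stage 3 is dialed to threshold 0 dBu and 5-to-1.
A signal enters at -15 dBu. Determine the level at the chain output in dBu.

-16 dBu

Stage 1: 4 dB above -19 dBu, reduced 4:1 to 1 dB above → -18 dBu.
Stage 2: -18 dBu is at or below the -4 dBu threshold — no compression; make-up brings it to -16 dBu.
Stage 3: below threshold (-16 ≤ 0); passes unchanged; output -16 dBu.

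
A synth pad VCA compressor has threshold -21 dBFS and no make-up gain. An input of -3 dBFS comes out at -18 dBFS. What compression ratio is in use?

6:1

Input overshoot = -3 − (-21) = 18 dB; output overshoot = -18 − (-21) = 3 dB.
Ratio = 18 / 3 = 6.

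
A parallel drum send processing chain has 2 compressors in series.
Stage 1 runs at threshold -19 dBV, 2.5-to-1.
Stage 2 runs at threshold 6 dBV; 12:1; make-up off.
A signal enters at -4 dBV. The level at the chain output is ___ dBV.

Stage 1: 15 dB above -19 dBV, reduced 2.5:1 to 6 dB above → -13 dBV.
Stage 2: -13 dBV is at or below the 6 dBV threshold — no compression; output -13 dBV.

-13 dBV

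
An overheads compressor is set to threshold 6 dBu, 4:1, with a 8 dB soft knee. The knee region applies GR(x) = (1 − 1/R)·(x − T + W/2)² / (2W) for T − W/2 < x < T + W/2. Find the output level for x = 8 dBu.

6.3125 dBu

x − T + W/2 = 8 − 6 + 4 = 6.
GR = (1 − 1/4) × 6² / 16 = 0.75 × 36 / 16 = 1.6875 dB.
Output = 8 − 1.6875 = 6.3125 dBu.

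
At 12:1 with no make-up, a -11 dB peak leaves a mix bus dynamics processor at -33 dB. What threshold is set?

Let T be the threshold. Output overshoot = (input overshoot)/R, so -33 − T = (-11 − T)/12.
12·(-33 − T) = -11 − T → 11·T = -396 − (-11) = -385.
T = -385/11 = -35 dB.

-35 dB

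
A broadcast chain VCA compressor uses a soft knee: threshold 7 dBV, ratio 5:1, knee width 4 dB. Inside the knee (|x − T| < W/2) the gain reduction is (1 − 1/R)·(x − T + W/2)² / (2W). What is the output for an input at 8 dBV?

x − T + W/2 = 8 − 7 + 2 = 3.
GR = (1 − 1/5) × 3² / 8 = 0.8 × 9 / 8 = 0.9 dB.
Output = 8 − 0.9 = 7.1 dBV.

7.1 dBV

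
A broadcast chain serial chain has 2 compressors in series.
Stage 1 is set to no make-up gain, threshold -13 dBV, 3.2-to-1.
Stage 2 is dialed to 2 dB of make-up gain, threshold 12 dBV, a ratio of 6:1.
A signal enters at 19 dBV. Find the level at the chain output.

Stage 1: 19 dBV is 32 dB over -13 dBV; at 3.2:1 that becomes 10 dB over, giving -3 dBV.
Stage 2: -3 dBV ≤ 12 dBV, so stage 2 doesn't engage; make-up brings it to -1 dBV.

-1 dBV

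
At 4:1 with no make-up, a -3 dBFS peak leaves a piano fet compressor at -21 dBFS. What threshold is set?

Gain reduction = -3 − (-21) = 18 dB; output overshoot = GR / (R − 1) = 18 / 3 = 6 dB.
Threshold = output − output overshoot = -21 − 6 = -27 dBFS.

-27 dBFS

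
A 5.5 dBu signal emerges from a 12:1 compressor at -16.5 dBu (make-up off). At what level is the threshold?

Let T be the threshold. Output overshoot = (input overshoot)/R, so -16.5 − T = (5.5 − T)/12.
12·(-16.5 − T) = 5.5 − T → 11·T = -198 − 5.5 = -203.5.
T = -203.5/11 = -18.5 dBu.

-18.5 dBu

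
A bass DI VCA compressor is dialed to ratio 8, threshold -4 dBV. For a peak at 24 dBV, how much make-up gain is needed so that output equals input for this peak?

The peak compresses to -4 + 28/8 = -0.5 dBV.
To reach 24 dBV requires 24 − (-0.5) = 24.5 dB of make-up.

24.5 dB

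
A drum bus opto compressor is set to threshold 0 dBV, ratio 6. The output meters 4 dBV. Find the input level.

That's 4 dB above the 0 dBV threshold.
Before 6:1 compression the overshoot was 4 × 6 = 24 dB, so input = 0 + 24 = 24 dBV.

24 dBV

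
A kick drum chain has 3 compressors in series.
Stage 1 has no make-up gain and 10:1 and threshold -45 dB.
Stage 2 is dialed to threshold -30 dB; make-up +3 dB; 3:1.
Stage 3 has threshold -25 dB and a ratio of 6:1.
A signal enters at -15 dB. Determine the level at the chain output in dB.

-39 dB

Stage 1: overshoot 30 dB → 30/10 = 3 dB → -42 dB.
Stage 2: -42 dB ≤ -30 dB, so stage 2 doesn't engage; make-up brings it to -39 dB.
Stage 3: -39 dB ≤ -25 dB, so stage 3 doesn't engage; output -39 dB.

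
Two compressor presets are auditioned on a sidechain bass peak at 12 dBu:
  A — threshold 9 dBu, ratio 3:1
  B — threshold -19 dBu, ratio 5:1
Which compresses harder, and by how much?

A: 3 dB over, compressed to 1 dB over, so 2 dB of GR.
B: 31 dB over, compressed to 6.2 dB over, so 24.8 dB of GR.
Difference: 22.8 dB in favour of B.

B, by 22.8 dB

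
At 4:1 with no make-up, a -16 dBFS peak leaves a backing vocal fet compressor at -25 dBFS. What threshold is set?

-28 dBFS

Input is 12 dB above T (since output overshoot × R = input overshoot: (-25 − T)·4 = -16 − T gives T = -28 dBFS).
Check: -28 + (-16 − (-28))/4 = -28 + 3 = -25 dBFS. ✓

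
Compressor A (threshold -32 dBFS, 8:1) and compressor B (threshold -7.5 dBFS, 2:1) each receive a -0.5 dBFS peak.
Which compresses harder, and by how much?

A, by 24.0625 dB

A: 31.5 dB over, compressed to 3.9375 dB over, so 27.5625 dB of GR.
B: 7 dB over, compressed to 3.5 dB over, so 3.5 dB of GR.
Difference: 24.0625 dB in favour of A.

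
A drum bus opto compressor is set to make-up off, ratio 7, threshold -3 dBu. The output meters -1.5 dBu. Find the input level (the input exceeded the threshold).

7.5 dBu

The compressed level sits -1.5 − (-3) = 1.5 dB over threshold.
Input overshoot = R × output overshoot = 10.5 dB → input = -3 + 10.5 = 7.5 dBu.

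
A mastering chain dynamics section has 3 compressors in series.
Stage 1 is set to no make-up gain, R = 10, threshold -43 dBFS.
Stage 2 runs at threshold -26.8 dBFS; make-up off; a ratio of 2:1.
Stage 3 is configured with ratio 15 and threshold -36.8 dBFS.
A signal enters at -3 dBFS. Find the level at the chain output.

Stage 1: 40 dB above -43 dBFS, reduced 10:1 to 4 dB above → -39 dBFS.
Stage 2: below threshold (-39 ≤ -26.8); passes unchanged; output -39 dBFS.
Stage 3: -39 dBFS ≤ -36.8 dBFS, so stage 3 doesn't engage; output -39 dBFS.

-39 dBFS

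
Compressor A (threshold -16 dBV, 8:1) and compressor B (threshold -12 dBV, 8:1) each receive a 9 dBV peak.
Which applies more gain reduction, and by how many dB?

A: GR = 25 − 25/8 = 21.875 dB.
B: GR = 21 − 21/8 = 18.375 dB.
Difference: 3.5 dB in favour of A.

A, by 3.5 dB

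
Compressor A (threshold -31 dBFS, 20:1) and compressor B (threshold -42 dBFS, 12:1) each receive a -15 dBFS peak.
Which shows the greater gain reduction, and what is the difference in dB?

A: 16 dB over, compressed to 0.8 dB over, so 15.2 dB of GR.
B: 27 dB over, compressed to 2.25 dB over, so 24.75 dB of GR.
Difference: 9.55 dB in favour of B.

B, by 9.55 dB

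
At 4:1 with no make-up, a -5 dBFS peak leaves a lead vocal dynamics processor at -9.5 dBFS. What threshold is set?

-11 dBFS

Input is 6 dB above T (since output overshoot × R = input overshoot: (-9.5 − T)·4 = -5 − T gives T = -11 dBFS).
Check: -11 + (-5 − (-11))/4 = -11 + 1.5 = -9.5 dBFS. ✓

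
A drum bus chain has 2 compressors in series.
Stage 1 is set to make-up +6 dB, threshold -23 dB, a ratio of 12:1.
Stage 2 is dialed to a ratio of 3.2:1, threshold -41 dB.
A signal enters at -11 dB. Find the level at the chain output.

-33.1875 dB

Stage 1: 12 dB above -23 dB, reduced 12:1 to 1 dB above → -22 dB; +6 dB make-up → -16 dB.
Stage 2: -16 dB is 25 dB over -41 dB; at 3.2:1 that becomes 7.8125 dB over, giving -33.1875 dB.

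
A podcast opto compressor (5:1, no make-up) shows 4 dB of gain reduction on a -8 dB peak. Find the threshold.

-13 dB

Let T be the threshold. Output overshoot = (input overshoot)/R, so -12 − T = (-8 − T)/5.
5·(-12 − T) = -8 − T → 4·T = -60 − (-8) = -52.
T = -52/4 = -13 dB.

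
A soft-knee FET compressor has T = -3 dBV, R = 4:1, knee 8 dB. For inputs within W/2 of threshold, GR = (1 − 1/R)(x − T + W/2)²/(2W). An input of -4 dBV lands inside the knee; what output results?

-4.421875 dBV

x − T + W/2 = -4 − (-3) + 4 = 3.
GR = (1 − 1/4) × 3² / 16 = 0.75 × 9 / 16 = 0.421875 dB.
Output = -4 − 0.421875 = -4.421875 dBV.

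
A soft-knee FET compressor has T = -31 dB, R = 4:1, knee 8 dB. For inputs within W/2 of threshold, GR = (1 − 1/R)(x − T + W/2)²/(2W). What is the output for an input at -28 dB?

-30.296875 dB

x − T + W/2 = -28 − (-31) + 4 = 7.
GR = (1 − 1/4) × 7² / 16 = 0.75 × 49 / 16 = 2.296875 dB.
Output = -28 − 2.296875 = -30.296875 dB.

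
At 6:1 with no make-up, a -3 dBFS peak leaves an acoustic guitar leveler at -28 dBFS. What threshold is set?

Let T be the threshold. Output overshoot = (input overshoot)/R, so -28 − T = (-3 − T)/6.
6·(-28 − T) = -3 − T → 5·T = -168 − (-3) = -165.
T = -165/5 = -33 dBFS.

-33 dBFS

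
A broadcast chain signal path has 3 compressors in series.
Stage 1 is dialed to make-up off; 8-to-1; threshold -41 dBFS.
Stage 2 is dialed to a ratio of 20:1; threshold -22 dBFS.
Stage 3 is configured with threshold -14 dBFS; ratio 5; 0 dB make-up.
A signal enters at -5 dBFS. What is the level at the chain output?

-36.5 dBFS

Stage 1: -5 dBFS is 36 dB over -41 dBFS; at 8:1 that becomes 4.5 dB over, giving -36.5 dBFS.
Stage 2: -36.5 dBFS is at or below the -22 dBFS threshold — no compression; output -36.5 dBFS.
Stage 3: -36.5 dBFS is at or below the -14 dBFS threshold — no compression; output -36.5 dBFS.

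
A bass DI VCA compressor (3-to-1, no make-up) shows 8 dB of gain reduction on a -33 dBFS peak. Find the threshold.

Input is 12 dB above T (since output overshoot × R = input overshoot: (-41 − T)·3 = -33 − T gives T = -45 dBFS).
Check: -45 + (-33 − (-45))/3 = -45 + 4 = -41 dBFS. ✓

-45 dBFS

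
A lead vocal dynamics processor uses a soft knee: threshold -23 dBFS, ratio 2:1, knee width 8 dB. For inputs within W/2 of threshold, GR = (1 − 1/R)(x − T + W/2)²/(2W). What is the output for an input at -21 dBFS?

x − T + W/2 = -21 − (-23) + 4 = 6.
GR = (1 − 1/2) × 6² / 16 = 0.5 × 36 / 16 = 1.125 dB.
Output = -21 − 1.125 = -22.125 dBFS.

-22.125 dBFS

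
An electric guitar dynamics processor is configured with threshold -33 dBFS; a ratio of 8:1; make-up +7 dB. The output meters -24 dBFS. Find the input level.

Stripping the +7 dB make-up gives -31 dBFS at the gain stage.
Post-compression overshoot = -31 − (-33) = 2 dB.
Input overshoot = R × output overshoot = 16 dB → input = -33 + 16 = -17 dBFS.

-17 dBFS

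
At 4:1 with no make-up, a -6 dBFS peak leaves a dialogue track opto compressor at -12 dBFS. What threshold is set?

Gain reduction = -6 − (-12) = 6 dB; output overshoot = GR / (R − 1) = 6 / 3 = 2 dB.
Threshold = output − output overshoot = -12 − 2 = -14 dBFS.

-14 dBFS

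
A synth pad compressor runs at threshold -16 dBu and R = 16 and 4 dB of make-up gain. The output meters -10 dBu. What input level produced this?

Remove make-up: -10 − 4 = -14 dBu.
That's 2 dB above the -16 dBu threshold.
Input overshoot = R × output overshoot = 32 dB → input = -16 + 32 = 16 dBu.

16 dBu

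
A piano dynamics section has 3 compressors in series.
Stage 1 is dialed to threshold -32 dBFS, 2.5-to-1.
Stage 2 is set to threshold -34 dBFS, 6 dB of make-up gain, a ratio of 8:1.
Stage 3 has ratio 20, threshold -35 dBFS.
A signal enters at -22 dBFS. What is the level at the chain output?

-34.6125 dBFS

Stage 1: 10 dB above -32 dBFS, reduced 2.5:1 to 4 dB above → -28 dBFS.
Stage 2: -28 dBFS is 6 dB over -34 dBFS; at 8:1 that becomes 0.75 dB over, giving -33.25 dBFS; +6 dB make-up → -27.25 dBFS.
Stage 3: 7.75 dB above -35 dBFS, reduced 20:1 to 0.3875 dB above → -34.6125 dBFS.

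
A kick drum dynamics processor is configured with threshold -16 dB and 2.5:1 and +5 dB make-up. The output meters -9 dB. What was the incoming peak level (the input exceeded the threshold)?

Before make-up, the level was -9 − 5 = -14 dB.
That's 2 dB above the -16 dB threshold.
Undo the ratio: input overshoot = 2 × 2.5 = 5 dB, giving input = -11 dB.

-11 dB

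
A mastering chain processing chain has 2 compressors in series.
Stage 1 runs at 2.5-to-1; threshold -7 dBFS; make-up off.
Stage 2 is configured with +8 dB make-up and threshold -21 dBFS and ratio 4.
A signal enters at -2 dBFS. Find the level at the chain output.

-9 dBFS

Stage 1: overshoot 5 dB → 5/2.5 = 2 dB → -5 dBFS.
Stage 2: overshoot 16 dB → 16/4 = 4 dB → -17 dBFS; +8 dB make-up → -9 dBFS.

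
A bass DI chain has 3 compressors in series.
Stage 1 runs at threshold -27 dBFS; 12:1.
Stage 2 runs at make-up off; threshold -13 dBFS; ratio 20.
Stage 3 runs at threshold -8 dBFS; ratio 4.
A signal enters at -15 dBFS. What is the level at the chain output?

-26 dBFS

Stage 1: -15 dBFS is 12 dB over -27 dBFS; at 12:1 that becomes 1 dB over, giving -26 dBFS.
Stage 2: below threshold (-26 ≤ -13); passes unchanged; output -26 dBFS.
Stage 3: -26 dBFS ≤ -8 dBFS, so stage 3 doesn't engage; output -26 dBFS.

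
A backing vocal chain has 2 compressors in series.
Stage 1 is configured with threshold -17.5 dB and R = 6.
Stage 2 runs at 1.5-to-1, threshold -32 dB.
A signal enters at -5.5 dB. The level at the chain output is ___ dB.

-21 dB

Stage 1: -5.5 dB is 12 dB over -17.5 dB; at 6:1 that becomes 2 dB over, giving -15.5 dB.
Stage 2: -15.5 dB is 16.5 dB over -32 dB; at 1.5:1 that becomes 11 dB over, giving -21 dB.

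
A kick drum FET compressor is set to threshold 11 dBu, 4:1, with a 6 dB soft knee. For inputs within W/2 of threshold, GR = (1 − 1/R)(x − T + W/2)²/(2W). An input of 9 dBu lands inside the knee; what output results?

x − T + W/2 = 9 − 11 + 3 = 1.
GR = (1 − 1/4) × 1² / 12 = 0.75 × 1 / 12 = 0.0625 dB.
Output = 9 − 0.0625 = 8.9375 dBu.

8.9375 dBu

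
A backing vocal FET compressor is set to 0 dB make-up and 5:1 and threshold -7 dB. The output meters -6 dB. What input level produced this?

Post-compression overshoot = -6 − (-7) = 1 dB.
Before 5:1 compression the overshoot was 1 × 5 = 5 dB, so input = -7 + 5 = -2 dB.

-2 dB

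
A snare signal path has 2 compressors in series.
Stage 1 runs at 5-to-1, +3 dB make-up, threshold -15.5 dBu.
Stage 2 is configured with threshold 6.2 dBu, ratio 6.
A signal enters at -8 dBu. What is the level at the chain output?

-11 dBu

Stage 1: 7.5 dB above -15.5 dBu, reduced 5:1 to 1.5 dB above → -14 dBu; +3 dB make-up → -11 dBu.
Stage 2: -11 dBu ≤ 6.2 dBu, so stage 2 doesn't engage; output -11 dBu.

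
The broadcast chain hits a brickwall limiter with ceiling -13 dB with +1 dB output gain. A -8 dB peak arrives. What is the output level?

A brickwall limiter is an ∞:1 compressor: any input above the ceiling is clamped to -13 dB.
Output gain then adds 1 dB: -13 + 1 = -12 dB.

-12 dB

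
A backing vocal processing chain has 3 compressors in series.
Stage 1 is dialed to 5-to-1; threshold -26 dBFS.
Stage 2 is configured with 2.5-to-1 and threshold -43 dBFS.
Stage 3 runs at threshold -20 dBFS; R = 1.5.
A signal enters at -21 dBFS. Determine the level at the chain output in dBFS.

-35.8 dBFS

Stage 1: overshoot 5 dB → 5/5 = 1 dB → -25 dBFS.
Stage 2: overshoot 18 dB → 18/2.5 = 7.2 dB → -35.8 dBFS.
Stage 3: below threshold (-35.8 ≤ -20); passes unchanged; output -35.8 dBFS.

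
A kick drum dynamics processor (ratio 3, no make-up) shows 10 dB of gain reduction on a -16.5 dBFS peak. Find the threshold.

Gain reduction = -16.5 − (-26.5) = 10 dB; output overshoot = GR / (R − 1) = 10 / 2 = 5 dB.
Threshold = output − output overshoot = -26.5 − 5 = -31.5 dBFS.

-31.5 dBFS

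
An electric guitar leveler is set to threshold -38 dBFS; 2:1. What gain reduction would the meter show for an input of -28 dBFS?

The signal is 10 dB above threshold.
A 2:1 ratio leaves 5 dB of that excess.
So the signal is attenuated by 10 − 5 = 5 dB.

5 dB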